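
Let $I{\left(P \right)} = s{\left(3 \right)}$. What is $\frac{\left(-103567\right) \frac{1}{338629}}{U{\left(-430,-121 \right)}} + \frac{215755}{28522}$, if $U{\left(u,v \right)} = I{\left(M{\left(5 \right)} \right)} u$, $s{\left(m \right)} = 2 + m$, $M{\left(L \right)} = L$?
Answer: $\frac{39270972178056}{5191377281675} \approx 7.5647$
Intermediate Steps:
$I{\left(P \right)} = 5$ ($I{\left(P \right)} = 2 + 3 = 5$)
$U{\left(u,v \right)} = 5 u$
$\frac{\left(-103567\right) \frac{1}{338629}}{U{\left(-430,-121 \right)}} + \frac{215755}{28522} = \frac{\left(-103567\right) \frac{1}{338629}}{5 \left(-430\right)} + \frac{215755}{28522} = \frac{\left(-103567\right) \frac{1}{338629}}{-2150} + 215755 \cdot \frac{1}{28522} = \left(- \frac{103567}{338629}\right) \left(- \frac{1}{2150}\right) + \frac{215755}{28522} = \frac{103567}{728052350} + \frac{215755}{28522} = \frac{39270972178056}{5191377281675}$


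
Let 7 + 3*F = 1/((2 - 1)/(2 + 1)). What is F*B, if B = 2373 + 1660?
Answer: -16132/3 ≈ -5377.3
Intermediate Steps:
B = 4033
F = -4/3 (F = -7/3 + 1/(3*(((2 - 1)/(2 + 1)))) = -7/3 + 1/(3*((1/3))) = -7/3 + 1/(3*((1*(1/3)))) = -7/3 + 1/(3*(1/3)) = -7/3 + (1/3)*3 = -7/3 + 1 = -4/3 ≈ -1.3333)
F*B = -4/3*4033 = -16132/3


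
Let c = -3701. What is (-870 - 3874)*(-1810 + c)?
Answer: 26144184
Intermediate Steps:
(-870 - 3874)*(-1810 + c) = (-870 - 3874)*(-1810 - 3701) = -4744*(-5511) = 26144184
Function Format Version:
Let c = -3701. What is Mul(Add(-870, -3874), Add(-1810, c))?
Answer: 26144184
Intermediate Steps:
Mul(Add(-870, -3874), Add(-1810, c)) = Mul(Add(-870, -3874), Add(-1810, -3701)) = Mul(-4744, -5511) = 26144184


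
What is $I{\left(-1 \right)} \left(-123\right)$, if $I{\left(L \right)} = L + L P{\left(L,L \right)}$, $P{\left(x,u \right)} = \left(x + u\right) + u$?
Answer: $-246$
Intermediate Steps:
$P{\left(x,u \right)} = x + 2 u$ ($P{\left(x,u \right)} = \left(u + x\right) + u = x + 2 u$)
$I{\left(L \right)} = L + 3 L^{2}$ ($I{\left(L \right)} = L + L \left(L + 2 L\right) = L + L 3 L = L + 3 L^{2}$)
$I{\left(-1 \right)} \left(-123\right) = - (1 + 3 \left(-1\right)) \left(-123\right) = - (1 - 3) \left(-123\right) = \left(-1\right) \left(-2\right) \left(-123\right) = 2 \left(-123\right) = -246$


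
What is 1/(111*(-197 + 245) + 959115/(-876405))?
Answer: 58427/311235115 ≈ 0.00018773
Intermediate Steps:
1/(111*(-197 + 245) + 959115/(-876405)) = 1/(111*48 + 959115*(-1/876405)) = 1/(5328 - 63941/58427) = 1/(311235115/58427) = 58427/311235115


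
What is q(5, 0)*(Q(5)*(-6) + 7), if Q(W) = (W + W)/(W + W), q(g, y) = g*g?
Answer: 25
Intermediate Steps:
q(g, y) = g**2
Q(W) = 1 (Q(W) = (2*W)/((2*W)) = (2*W)*(1/(2*W)) = 1)
q(5, 0)*(Q(5)*(-6) + 7) = 5**2*(1*(-6) + 7) = 25*(-6 + 7) = 25*1 = 25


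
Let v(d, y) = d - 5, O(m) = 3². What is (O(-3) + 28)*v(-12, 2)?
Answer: -629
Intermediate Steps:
O(m) = 9
v(d, y) = -5 + d
(O(-3) + 28)*v(-12, 2) = (9 + 28)*(-5 - 12) = 37*(-17) = -629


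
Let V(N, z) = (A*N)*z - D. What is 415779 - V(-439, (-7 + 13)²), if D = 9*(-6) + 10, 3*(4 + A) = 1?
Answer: 357787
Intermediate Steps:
A = -11/3 (A = -4 + (⅓)*1 = -4 + ⅓ = -11/3 ≈ -3.6667)
D = -44 (D = -54 + 10 = -44)
V(N, z) = 44 - 11*N*z/3 (V(N, z) = (-11*N/3)*z - 1*(-44) = -11*N*z/3 + 44 = 44 - 11*N*z/3)
415779 - V(-439, (-7 + 13)²) = 415779 - (44 - 11/3*(-439)*(-7 + 13)²) = 415779 - (44 - 11/3*(-439)*6²) = 415779 - (44 - 11/3*(-439)*36) = 415779 - (44 + 57948) = 415779 - 1*57992 = 415779 - 57992 = 357787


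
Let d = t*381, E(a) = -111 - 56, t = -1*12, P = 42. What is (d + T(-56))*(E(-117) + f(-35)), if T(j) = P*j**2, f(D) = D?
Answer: -25682280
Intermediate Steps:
t = -12
E(a) = -167
T(j) = 42*j**2
d = -4572 (d = -12*381 = -4572)
(d + T(-56))*(E(-117) + f(-35)) = (-4572 + 42*(-56)**2)*(-167 - 35) = (-4572 + 42*3136)*(-202) = (-4572 + 131712)*(-202) = 127140*(-202) = -25682280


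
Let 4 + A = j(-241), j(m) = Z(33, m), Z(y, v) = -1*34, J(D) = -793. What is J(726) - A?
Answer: -755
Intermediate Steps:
Z(y, v) = -34
j(m) = -34
A = -38 (A = -4 - 34 = -38)
J(726) - A = -793 - 1*(-38) = -793 + 38 = -755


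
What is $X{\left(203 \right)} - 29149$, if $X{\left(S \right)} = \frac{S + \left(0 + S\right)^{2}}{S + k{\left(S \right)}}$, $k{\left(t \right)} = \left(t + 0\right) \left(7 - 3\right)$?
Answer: $- \frac{145541}{5} \approx -29108.0$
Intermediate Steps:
$k{\left(t \right)} = 4 t$ ($k{\left(t \right)} = t 4 = 4 t$)
$X{\left(S \right)} = \frac{S + S^{2}}{5 S}$ ($X{\left(S \right)} = \frac{S + \left(0 + S\right)^{2}}{S + 4 S} = \frac{S + S^{2}}{5 S}$)
$X{\left(203 \right)} - 29149 = \left(\frac{1}{5} + \frac{1}{5} \cdot 203\right) - 29149 = \left(\frac{1}{5} + \frac{203}{5}\right) - 29149 = \frac{204}{5} - 29149 = - \frac{145541}{5}$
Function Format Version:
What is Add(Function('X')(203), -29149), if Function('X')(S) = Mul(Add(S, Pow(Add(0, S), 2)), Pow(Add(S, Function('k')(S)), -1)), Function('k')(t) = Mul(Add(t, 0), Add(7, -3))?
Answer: Rational(-145541, 5) ≈ -29108.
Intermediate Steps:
Function('k')(t) = Mul(4, t) (Function('k')(t) = Mul(t, 4) = Mul(4, t))
Function('X')(S) = Mul(Rational(1, 5), Pow(S, -1), Add(S, Pow(S, 2))) (Function('X')(S) = Mul(Add(S, Pow(Add(0, S), 2)), Pow(Add(S, Mul(4, S)), -1)) = Mul(Add(S, Pow(S, 2)), Pow(Mul(5, S), -1)) = Mul(Add(S, Pow(S, 2)), Mul(Rational(1, 5), Pow(S, -1))) = Mul(Rational(1, 5), Pow(S, -1), Add(S, Pow(S, 2))))
Add(Function('X')(203), -29149) = Add(Add(Rational(1, 5), Mul(Rational(1, 5), 203)), -29149) = Add(Add(Rational(1, 5), Rational(203, 5)), -29149) = Add(Rational(204, 5), -29149) = Rational(-145541, 5)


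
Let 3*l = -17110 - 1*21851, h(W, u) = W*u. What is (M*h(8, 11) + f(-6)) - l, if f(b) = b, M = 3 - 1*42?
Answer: 9549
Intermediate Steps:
M = -39 (M = 3 - 42 = -39)
l = -12987 (l = (-17110 - 1*21851)/3 = (-17110 - 21851)/3 = (1/3)*(-38961) = -12987)
(M*h(8, 11) + f(-6)) - l = (-312*11 - 6) - 1*(-12987) = (-39*88 - 6) + 12987 = (-3432 - 6) + 12987 = -3438 + 12987 = 9549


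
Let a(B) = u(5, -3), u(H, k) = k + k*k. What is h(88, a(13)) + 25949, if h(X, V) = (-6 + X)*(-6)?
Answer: 25457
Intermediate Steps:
u(H, k) = k + k²
a(B) = 6 (a(B) = -3*(1 - 3) = -3*(-2) = 6)
h(X, V) = 36 - 6*X
h(88, a(13)) + 25949 = (36 - 6*88) + 25949 = (36 - 528) + 25949 = -492 + 25949 = 25457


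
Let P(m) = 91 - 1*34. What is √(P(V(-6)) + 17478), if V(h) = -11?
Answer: √17535 ≈ 132.42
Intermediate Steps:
P(m) = 57 (P(m) = 91 - 34 = 57)
√(P(V(-6)) + 17478) = √(57 + 17478) = √17535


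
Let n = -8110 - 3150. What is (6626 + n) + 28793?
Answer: 24159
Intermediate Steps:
n = -11260
(6626 + n) + 28793 = (6626 - 11260) + 28793 = -4634 + 28793 = 24159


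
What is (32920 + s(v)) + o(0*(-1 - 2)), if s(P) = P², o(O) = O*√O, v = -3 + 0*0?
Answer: 32929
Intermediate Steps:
v = -3 (v = -3 + 0 = -3)
o(O) = O^(3/2)
(32920 + s(v)) + o(0*(-1 - 2)) = (32920 + (-3)²) + (0*(-1 - 2))^(3/2) = (32920 + 9) + (0*(-3))^(3/2) = 32929 + 0^(3/2) = 32929 + 0 = 32929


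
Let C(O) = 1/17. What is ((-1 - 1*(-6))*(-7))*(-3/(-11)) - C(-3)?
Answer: -1796/187 ≈ -9.6043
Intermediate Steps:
C(O) = 1/17
((-1 - 1*(-6))*(-7))*(-3/(-11)) - C(-3) = ((-1 - 1*(-6))*(-7))*(-3/(-11)) - 1*1/17 = ((-1 + 6)*(-7))*(-3*(-1/11)) - 1/17 = (5*(-7))*(3/11) - 1/17 = -35*3/11 - 1/17 = -105/11 - 1/17 = -1796/187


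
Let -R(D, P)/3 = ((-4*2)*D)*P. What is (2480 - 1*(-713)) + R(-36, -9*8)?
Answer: 65401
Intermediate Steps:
R(D, P) = 24*D*P (R(D, P) = -3*(-4*2)*D*P = -3*(-8*D)*P = -(-24)*D*P = 24*D*P)
(2480 - 1*(-713)) + R(-36, -9*8) = (2480 - 1*(-713)) + 24*(-36)*(-9*8) = (2480 + 713) + 24*(-36)*(-72) = 3193 + 62208 = 65401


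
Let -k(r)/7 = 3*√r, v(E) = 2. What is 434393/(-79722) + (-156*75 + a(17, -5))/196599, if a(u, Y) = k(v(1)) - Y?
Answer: -28777859399/5224421826 - 7*√2/65533 ≈ -5.5085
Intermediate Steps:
k(r) = -21*√r
a(u, Y) = -Y - 21*√2 (a(u, Y) = -21*√2 - Y = -Y - 21*√2)
434393/(-79722) + (-156*75 + a(17, -5))/196599 = 434393/(-79722) + (-156*75 + (-1*(-5) - 21*√2))/196599 = 434393*(-1/79722) + (-11700 + (5 - 21*√2))*(1/196599) = -434393/79722 + (-11695 - 21*√2)*(1/196599) = -434393/79722 + (-11695/196599 - 7*√2/65533) = -28777859399/5224421826 - 7*√2/65533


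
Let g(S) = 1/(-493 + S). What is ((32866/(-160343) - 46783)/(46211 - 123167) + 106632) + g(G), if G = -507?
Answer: 109648140683494591/1028279659000 ≈ 1.0663e+5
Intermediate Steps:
((32866/(-160343) - 46783)/(46211 - 123167) + 106632) + g(G) = ((32866/(-160343) - 46783)/(46211 - 123167) + 106632) + 1/(-493 - 507) = ((32866*(-1/160343) - 46783)/(-76956) + 106632) + 1/(-1000) = ((-32866/160343 - 46783)*(-1/76956) + 106632) - 1/1000 = (-7501359435/160343*(-1/76956) + 106632) - 1/1000 = (2500453145/4113118636 + 106632) - 1/1000 = 438592566847097/4113118636 - 1/1000 = 109648140683494591/1028279659000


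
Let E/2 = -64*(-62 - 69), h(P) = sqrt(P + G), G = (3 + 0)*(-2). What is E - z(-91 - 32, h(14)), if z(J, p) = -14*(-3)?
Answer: 16726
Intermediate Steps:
G = -6 (G = 3*(-2) = -6)
h(P) = sqrt(-6 + P) (h(P) = sqrt(P - 6) = sqrt(-6 + P))
z(J, p) = 42
E = 16768 (E = 2*(-64*(-62 - 69)) = 2*(-64*(-131)) = 2*8384 = 16768)
E - z(-91 - 32, h(14)) = 16768 - 1*42 = 16768 - 42 = 16726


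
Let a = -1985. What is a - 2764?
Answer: -4749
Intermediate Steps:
a - 2764 = -1985 - 2764 = -4749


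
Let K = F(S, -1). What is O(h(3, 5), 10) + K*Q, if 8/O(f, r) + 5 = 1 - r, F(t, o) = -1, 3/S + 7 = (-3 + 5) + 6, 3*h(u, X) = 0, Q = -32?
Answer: 220/7 ≈ 31.429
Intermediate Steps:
h(u, X) = 0 (h(u, X) = (⅓)*0 = 0)
S = 3 (S = 3/(-7 + ((-3 + 5) + 6)) = 3/(-7 + (2 + 6)) = 3/(-7 + 8) = 3/1 = 3*1 = 3)
O(f, r) = 8/(-4 - r) (O(f, r) = 8/(-5 + (1 - r)) = 8/(-4 - r))
K = -1
O(h(3, 5), 10) + K*Q = -8/(4 + 10) - 1*(-32) = -8/14 + 32 = -8*1/14 + 32 = -4/7 + 32 = 220/7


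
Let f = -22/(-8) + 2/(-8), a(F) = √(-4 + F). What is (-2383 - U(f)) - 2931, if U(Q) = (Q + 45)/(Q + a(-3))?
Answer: (-10628*√7 + 26665*I)/(-5*I + 2*√7) ≈ -5323.0 + 9.4848*I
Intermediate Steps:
f = 5/2 (f = -22*(-⅛) + 2*(-⅛) = 11/4 - ¼ = 5/2 ≈ 2.5000)
U(Q) = (45 + Q)/(Q + I*√7) (U(Q) = (Q + 45)/(Q + √(-4 - 3)) = (45 + Q)/(Q + √(-7)) = (45 + Q)/(Q + I*√7))
(-2383 - U(f)) - 2931 = (-2383 - (45 + 5/2)/(5/2 + I*√7)) - 2931 = (-2383 - 95/((5/2 + I*√7)*2)) - 2931 = (-2383 - 95/(2*(5/2 + I*√7))) - 2931 = -5314 - 95/(2*(5/2 + I*√7))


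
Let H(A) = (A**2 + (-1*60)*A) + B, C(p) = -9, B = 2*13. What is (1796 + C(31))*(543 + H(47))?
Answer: -75054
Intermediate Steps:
B = 26
H(A) = 26 + A**2 - 60*A (H(A) = (A**2 + (-1*60)*A) + 26 = (A**2 - 60*A) + 26 = 26 + A**2 - 60*A)
(1796 + C(31))*(543 + H(47)) = (1796 - 9)*(543 + (26 + 47**2 - 60*47)) = 1787*(543 + (26 + 2209 - 2820)) = 1787*(543 - 585) = 1787*(-42) = -75054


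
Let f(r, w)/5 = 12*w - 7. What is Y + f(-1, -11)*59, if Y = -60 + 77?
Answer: -40988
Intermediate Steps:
Y = 17
f(r, w) = -35 + 60*w (f(r, w) = 5*(12*w - 7) = 5*(-7 + 12*w) = -35 + 60*w)
Y + f(-1, -11)*59 = 17 + (-35 + 60*(-11))*59 = 17 + (-35 - 660)*59 = 17 - 695*59 = 17 - 41005 = -40988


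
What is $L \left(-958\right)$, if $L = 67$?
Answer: $-64186$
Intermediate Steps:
$L \left(-958\right) = 67 \left(-958\right) = -64186$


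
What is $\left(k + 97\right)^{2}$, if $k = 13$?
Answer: $12100$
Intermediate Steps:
$\left(k + 97\right)^{2} = \left(13 + 97\right)^{2} = 110^{2} = 12100$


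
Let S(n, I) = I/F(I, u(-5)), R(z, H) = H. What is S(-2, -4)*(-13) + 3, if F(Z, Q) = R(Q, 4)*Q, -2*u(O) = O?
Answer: 41/5 ≈ 8.2000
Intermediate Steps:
u(O) = -O/2
F(Z, Q) = 4*Q
S(n, I) = I/10 (S(n, I) = I/((4*(-½*(-5)))) = I/((4*(5/2))) = I/10)
S(-2, -4)*(-13) + 3 = ((⅒)*(-4))*(-13) + 3 = -⅖*(-13) + 3 = 26/5 + 3 = 41/5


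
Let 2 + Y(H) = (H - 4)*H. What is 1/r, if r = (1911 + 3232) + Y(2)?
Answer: 1/5137 ≈ 0.00019467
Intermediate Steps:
Y(H) = -2 + H*(-4 + H) (Y(H) = -2 + (H - 4)*H = -2 + (-4 + H)*H = -2 + H*(-4 + H))
r = 5137 (r = (1911 + 3232) + (-2 + 2**2 - 4*2) = 5143 + (-2 + 4 - 8) = 5143 - 6 = 5137)
1/r = 1/5137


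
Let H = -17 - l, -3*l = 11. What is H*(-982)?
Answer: 39280/3 ≈ 13093.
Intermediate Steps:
l = -11/3 (l = -1/3*11 = -11/3 ≈ -3.6667)
H = -40/3 (H = -17 - 1*(-11/3) = -17 + 11/3 = -40/3 ≈ -13.333)
H*(-982) = -40/3*(-982) = 39280/3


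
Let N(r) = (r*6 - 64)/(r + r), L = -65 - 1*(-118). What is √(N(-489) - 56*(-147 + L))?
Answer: √1259465955/489 ≈ 72.575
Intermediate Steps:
L = 53 (L = -65 + 118 = 53)
N(r) = (-64 + 6*r)/(2*r) (N(r) = (6*r - 64)/((2*r)) = (-64 + 6*r)*(1/(2*r)) = (-64 + 6*r)/(2*r))
√(N(-489) - 56*(-147 + L)) = √((3 - 32/(-489)) - 56*(-147 + 53)) = √((3 - 32*(-1/489)) - 56*(-94)) = √((3 + 32/489) + 5264) = √(1499/489 + 5264) = √(2575595/489) = √1259465955/489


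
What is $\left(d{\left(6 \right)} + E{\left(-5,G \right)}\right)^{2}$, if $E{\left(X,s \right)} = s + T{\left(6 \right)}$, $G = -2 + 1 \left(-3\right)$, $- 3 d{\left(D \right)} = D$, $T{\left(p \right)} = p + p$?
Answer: $25$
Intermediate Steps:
$T{\left(p \right)} = 2 p$
$d{\left(D \right)} = - \frac{D}{3}$
$G = -5$ ($G = -2 - 3 = -5$)
$E{\left(X,s \right)} = 12 + s$ ($E{\left(X,s \right)} = s + 2 \cdot 6 = s + 12 = 12 + s$)
$\left(d{\left(6 \right)} + E{\left(-5,G \right)}\right)^{2} = \left(\left(- \frac{1}{3}\right) 6 + \left(12 - 5\right)\right)^{2} = \left(-2 + 7\right)^{2} = 5^{2} = 25$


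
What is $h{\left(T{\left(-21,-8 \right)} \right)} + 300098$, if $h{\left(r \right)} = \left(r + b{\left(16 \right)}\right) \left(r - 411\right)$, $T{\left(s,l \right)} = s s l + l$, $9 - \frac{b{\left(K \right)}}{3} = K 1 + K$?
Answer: $14529033$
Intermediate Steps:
$b{\left(K \right)} = 27 - 6 K$ ($b{\left(K \right)} = 27 - 3 \left(K 1 + K\right) = 27 - 3 \left(K + K\right) = 27 - 3 \cdot 2 K = 27 - 6 K$)
$T{\left(s,l \right)} = l + l s^{2}$ ($T{\left(s,l \right)} = s^{2} l + l = l s^{2} + l = l + l s^{2}$)
$h{\left(r \right)} = \left(-411 + r\right) \left(-69 + r\right)$ ($h{\left(r \right)} = \left(r + \left(27 - 96\right)\right) \left(r - 411\right) = \left(r + \left(27 - 96\right)\right) \left(-411 + r\right) = \left(r - 69\right) \left(-411 + r\right) = \left(-69 + r\right) \left(-411 + r\right) = \left(-411 + r\right) \left(-69 + r\right)$)
$h{\left(T{\left(-21,-8 \right)} \right)} + 300098 = \left(28359 + \left(- 8 \left(1 + \left(-21\right)^{2}\right)\right)^{2} - 480 \left(- 8 \left(1 + \left(-21\right)^{2}\right)\right)\right) + 300098 = \left(28359 + \left(- 8 \left(1 + 441\right)\right)^{2} - 480 \left(- 8 \left(1 + 441\right)\right)\right) + 300098 = \left(28359 + \left(\left(-8\right) 442\right)^{2} - 480 \left(\left(-8\right) 442\right)\right) + 300098 = \left(28359 + \left(-3536\right)^{2} - -1697280\right) + 300098 = \left(28359 + 12503296 + 1697280\right) + 300098 = 14228935 + 300098 = 14529033$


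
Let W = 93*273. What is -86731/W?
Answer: -86731/25389 ≈ -3.4161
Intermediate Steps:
W = 25389
-86731/W = -86731/25389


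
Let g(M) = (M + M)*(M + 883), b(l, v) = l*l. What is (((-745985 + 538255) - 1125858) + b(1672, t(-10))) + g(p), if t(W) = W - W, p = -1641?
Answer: 3949752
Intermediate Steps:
t(W) = 0
b(l, v) = l²
g(M) = 2*M*(883 + M) (g(M) = (2*M)*(883 + M) = 2*M*(883 + M))
(((-745985 + 538255) - 1125858) + b(1672, t(-10))) + g(p) = (((-745985 + 538255) - 1125858) + 1672²) + 2*(-1641)*(883 - 1641) = ((-207730 - 1125858) + 2795584) + 2*(-1641)*(-758) = (-1333588 + 2795584) + 2487756 = 1461996 + 2487756 = 3949752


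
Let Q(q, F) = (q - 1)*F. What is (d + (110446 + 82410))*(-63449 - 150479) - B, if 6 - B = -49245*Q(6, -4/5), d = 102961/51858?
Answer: -1069766395165430/25929 ≈ -4.1258e+10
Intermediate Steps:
d = 102961/51858 (d = 102961*(1/51858) = 102961/51858 ≈ 1.9854)
Q(q, F) = F*(-1 + q) (Q(q, F) = (-1 + q)*F = F*(-1 + q))
B = -196974 (B = 6 - (-49245)*(-4/5)*(-1 + 6) = 6 - (-49245)*-4*1/5*5 = 6 - (-49245)*(-4/5*5) = 6 - (-49245)*(-4) = 6 - 1*196980 = 6 - 196980 = -196974)
(d + (110446 + 82410))*(-63449 - 150479) - B = (102961/51858 + (110446 + 82410))*(-63449 - 150479) - 1*(-196974) = (102961/51858 + 192856)*(-213928) + 196974 = (10001229409/51858)*(-213928) + 196974 = -1069771502504276/25929 + 196974 = -1069766395165430/25929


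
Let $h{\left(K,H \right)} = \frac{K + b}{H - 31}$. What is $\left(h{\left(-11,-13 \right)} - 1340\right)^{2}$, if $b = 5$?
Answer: $\frac{868893529}{484} \approx 1.7952 \cdot 10^{6}$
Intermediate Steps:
$h{\left(K,H \right)} = \frac{5 + K}{-31 + H}$ ($h{\left(K,H \right)} = \frac{K + 5}{H - 31} = \frac{5 + K}{-31 + H}$)
$\left(h{\left(-11,-13 \right)} - 1340\right)^{2} = \left(\frac{5 - 11}{-31 - 13} - 1340\right)^{2} = \left(\frac{1}{-44} \left(-6\right) - 1340\right)^{2} = \left(\left(- \frac{1}{44}\right) \left(-6\right) - 1340\right)^{2} = \left(\frac{3}{22} - 1340\right)^{2} = \left(- \frac{29477}{22}\right)^{2} = \frac{868893529}{484}$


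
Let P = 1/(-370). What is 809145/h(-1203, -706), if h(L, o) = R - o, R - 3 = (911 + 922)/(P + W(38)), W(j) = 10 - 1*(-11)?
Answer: 6286247505/6186431 ≈ 1016.1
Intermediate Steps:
P = -1/370 ≈ -0.0027027
W(j) = 21 (W(j) = 10 + 11 = 21)
R = 701517/7769 (R = 3 + (911 + 922)/(-1/370 + 21) = 3 + 1833/(7769/370) = 3 + 1833*(370/7769) = 3 + 678210/7769 = 701517/7769 ≈ 90.297)
h(L, o) = 701517/7769 - o
809145/h(-1203, -706) = 809145/(701517/7769 - 1*(-706)) = 809145/(701517/7769 + 706) = 809145/(6186431/7769) = 809145*(7769/6186431) = 6286247505/6186431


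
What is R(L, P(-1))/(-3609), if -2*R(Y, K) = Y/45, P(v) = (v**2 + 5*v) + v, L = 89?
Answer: 89/324810 ≈ 0.00027401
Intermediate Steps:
P(v) = v**2 + 6*v
R(Y, K) = -Y/90 (R(Y, K) = -Y/(2*45) = -Y/90)
R(L, P(-1))/(-3609) = -1/90*89/(-3609) = -89/90*(-1/3609) = 89/324810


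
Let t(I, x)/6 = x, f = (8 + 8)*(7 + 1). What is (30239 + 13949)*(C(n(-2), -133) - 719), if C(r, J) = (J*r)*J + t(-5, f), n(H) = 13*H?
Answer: -20320514620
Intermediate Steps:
f = 128 (f = 16*8 = 128)
t(I, x) = 6*x
C(r, J) = 768 + r*J**2 (C(r, J) = (J*r)*J + 6*128 = r*J**2 + 768 = 768 + r*J**2)
(30239 + 13949)*(C(n(-2), -133) - 719) = (30239 + 13949)*((768 + (13*(-2))*(-133)**2) - 719) = 44188*((768 - 26*17689) - 719) = 44188*((768 - 459914) - 719) = 44188*(-459146 - 719) = 44188*(-459865) = -20320514620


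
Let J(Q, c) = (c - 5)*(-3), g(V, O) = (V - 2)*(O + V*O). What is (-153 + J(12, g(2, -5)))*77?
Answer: -10626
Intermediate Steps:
g(V, O) = (-2 + V)*(O + O*V)
J(Q, c) = 15 - 3*c (J(Q, c) = (-5 + c)*(-3) = 15 - 3*c)
(-153 + J(12, g(2, -5)))*77 = (-153 + (15 - (-15)*(-2 + 2**2 - 1*2)))*77 = (-153 + (15 - (-15)*(-2 + 4 - 2)))*77 = (-153 + (15 - (-15)*0))*77 = (-153 + (15 - 3*0))*77 = (-153 + (15 + 0))*77 = (-153 + 15)*77 = -138*77 = -10626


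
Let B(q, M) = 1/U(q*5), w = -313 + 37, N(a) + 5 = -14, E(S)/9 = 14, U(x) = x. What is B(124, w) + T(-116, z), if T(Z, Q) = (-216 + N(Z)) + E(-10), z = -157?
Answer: -67579/620 ≈ -109.00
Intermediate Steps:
E(S) = 126 (E(S) = 9*14 = 126)
N(a) = -19 (N(a) = -5 - 14 = -19)
w = -276
B(q, M) = 1/(5*q) (B(q, M) = 1/(q*5) = 1/(5*q))
T(Z, Q) = -109 (T(Z, Q) = (-216 - 19) + 126 = -235 + 126 = -109)
B(124, w) + T(-116, z) = (1/5)/124 - 109 = (1/5)*(1/124) - 109 = 1/620 - 109 = -67579/620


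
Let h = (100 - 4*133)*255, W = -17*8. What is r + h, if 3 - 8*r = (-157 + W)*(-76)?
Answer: -903545/8 ≈ -1.1294e+5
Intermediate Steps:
W = -136
r = -22265/8 (r = 3/8 - (-157 - 136)*(-76)/8 = 3/8 - (-293)*(-76)/8 = 3/8 - ⅛*22268 = 3/8 - 5567/2 = -22265/8 ≈ -2783.1)
h = -110160 (h = (100 - 532)*255 = -432*255 = -110160)
r + h = -22265/8 - 110160 = -903545/8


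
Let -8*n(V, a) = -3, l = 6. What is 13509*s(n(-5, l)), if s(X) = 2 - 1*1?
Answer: 13509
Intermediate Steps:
n(V, a) = 3/8 (n(V, a) = -⅛*(-3) = 3/8)
s(X) = 1 (s(X) = 2 - 1 = 1)
13509*s(n(-5, l)) = 13509*1 = 13509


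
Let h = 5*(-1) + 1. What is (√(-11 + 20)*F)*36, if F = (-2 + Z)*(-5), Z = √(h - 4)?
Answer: 1080 - 1080*I*√2 ≈ 1080.0 - 1527.4*I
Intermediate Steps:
h = -4 (h = -5 + 1 = -4)
Z = 2*I*√2 (Z = √(-4 - 4) = √(-8) = 2*I*√2 ≈ 2.8284*I)
F = 10 - 10*I*√2 (F = (-2 + 2*I*√2)*(-5) = 10 - 10*I*√2 ≈ 10.0 - 14.142*I)
(√(-11 + 20)*F)*36 = (√(-11 + 20)*(10 - 10*I*√2))*36 = (√9*(10 - 10*I*√2))*36 = (3*(10 - 10*I*√2))*36 = (30 - 30*I*√2)*36 = 1080 - 1080*I*√2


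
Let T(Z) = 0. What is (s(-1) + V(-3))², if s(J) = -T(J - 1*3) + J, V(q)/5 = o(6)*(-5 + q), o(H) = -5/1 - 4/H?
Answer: 458329/9 ≈ 50925.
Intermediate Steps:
o(H) = -5 - 4/H (o(H) = -5*1 - 4/H = -5 - 4/H)
V(q) = 425/3 - 85*q/3 (V(q) = 5*((-5 - 4/6)*(-5 + q)) = 5*((-5 - 4*⅙)*(-5 + q)) = 5*((-5 - ⅔)*(-5 + q)) = 5*(-17*(-5 + q)/3) = 5*(85/3 - 17*q/3) = 425/3 - 85*q/3)
s(J) = J (s(J) = -1*0 + J = 0 + J = J)
(s(-1) + V(-3))² = (-1 + (425/3 - 85/3*(-3)))² = (-1 + (425/3 + 85))² = (-1 + 680/3)² = (677/3)² = 458329/9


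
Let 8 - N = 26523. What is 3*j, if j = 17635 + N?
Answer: -26640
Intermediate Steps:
N = -26515 (N = 8 - 1*26523 = 8 - 26523 = -26515)
j = -8880 (j = 17635 - 26515 = -8880)
3*j = 3*(-8880) = -26640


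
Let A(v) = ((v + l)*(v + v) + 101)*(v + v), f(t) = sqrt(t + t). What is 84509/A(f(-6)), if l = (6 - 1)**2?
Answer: -84509*sqrt(3)/(-924*I + 1200*sqrt(3)) ≈ -58.803 - 26.141*I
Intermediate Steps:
l = 25 (l = 5**2 = 25)
f(t) = sqrt(2)*sqrt(t) (f(t) = sqrt(2*t) = sqrt(2)*sqrt(t))
A(v) = 2*v*(101 + 2*v*(25 + v)) (A(v) = ((v + 25)*(v + v) + 101)*(v + v) = ((25 + v)*(2*v) + 101)*(2*v) = (2*v*(25 + v) + 101)*(2*v) = (101 + 2*v*(25 + v))*(2*v) = 2*v*(101 + 2*v*(25 + v)))
84509/A(f(-6)) = 84509/((2*(sqrt(2)*sqrt(-6))*(101 + 2*(sqrt(2)*sqrt(-6))**2 + 50*(sqrt(2)*sqrt(-6))))) = 84509/((2*(sqrt(2)*(I*sqrt(6)))*(101 + 2*(sqrt(2)*(I*sqrt(6)))**2 + 50*(sqrt(2)*(I*sqrt(6)))))) = 84509/((2*(2*I*sqrt(3))*(101 + 2*(2*I*sqrt(3))**2 + 50*(2*I*sqrt(3))))) = 84509/((2*(2*I*sqrt(3))*(101 + 2*(-12) + 100*I*sqrt(3)))) = 84509/((2*(2*I*sqrt(3))*(101 - 24 + 100*I*sqrt(3)))) = 84509/((2*(2*I*sqrt(3))*(77 + 100*I*sqrt(3)))) = 84509/((4*I*sqrt(3)*(77 + 100*I*sqrt(3)))) = 84509*(-I*sqrt(3)/(12*(77 + 100*I*sqrt(3)))) = -84509*I*sqrt(3)/(12*(77 + 100*I*sqrt(3)))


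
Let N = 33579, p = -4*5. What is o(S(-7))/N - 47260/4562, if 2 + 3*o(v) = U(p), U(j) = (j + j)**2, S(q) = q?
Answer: -2376770272/229781097 ≈ -10.344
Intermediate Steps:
p = -20
U(j) = 4*j**2 (U(j) = (2*j)**2 = 4*j**2)
o(v) = 1598/3 (o(v) = -2/3 + (4*(-20)**2)/3 = -2/3 + (4*400)/3 = -2/3 + (1/3)*1600 = -2/3 + 1600/3 = 1598/3)
o(S(-7))/N - 47260/4562 = (1598/3)/33579 - 47260/4562 = (1598/3)*(1/33579) - 47260*1/4562 = 1598/100737 - 23630/2281 = -2376770272/229781097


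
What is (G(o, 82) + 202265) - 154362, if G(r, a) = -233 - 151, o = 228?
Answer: 47519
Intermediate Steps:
G(r, a) = -384
(G(o, 82) + 202265) - 154362 = (-384 + 202265) - 154362 = 201881 - 154362 = 47519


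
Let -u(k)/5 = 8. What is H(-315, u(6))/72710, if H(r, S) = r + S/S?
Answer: -157/36355 ≈ -0.0043185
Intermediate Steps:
u(k) = -40 (u(k) = -5*8 = -40)
H(r, S) = 1 + r (H(r, S) = r + 1 = 1 + r)
H(-315, u(6))/72710 = (1 - 315)/72710 = -314*1/72710 = -157/36355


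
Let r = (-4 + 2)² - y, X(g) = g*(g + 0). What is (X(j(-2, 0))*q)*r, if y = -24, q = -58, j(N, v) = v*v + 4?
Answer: -25984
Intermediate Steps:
j(N, v) = 4 + v² (j(N, v) = v² + 4 = 4 + v²)
X(g) = g² (X(g) = g*g = g²)
r = 28 (r = (-4 + 2)² - 1*(-24) = (-2)² + 24 = 4 + 24 = 28)
(X(j(-2, 0))*q)*r = ((4 + 0²)²*(-58))*28 = ((4 + 0)²*(-58))*28 = (4²*(-58))*28 = (16*(-58))*28 = -928*28 = -25984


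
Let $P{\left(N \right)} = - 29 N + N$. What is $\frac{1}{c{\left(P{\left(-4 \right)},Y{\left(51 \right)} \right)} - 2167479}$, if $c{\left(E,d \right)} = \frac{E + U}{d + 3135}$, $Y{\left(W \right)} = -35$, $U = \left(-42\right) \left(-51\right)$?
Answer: $- \frac{1550}{3359591323} \approx -4.6137 \cdot 10^{-7}$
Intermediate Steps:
$U = 2142$
$P{\left(N \right)} = - 28 N$
$c{\left(E,d \right)} = \frac{2142 + E}{3135 + d}$ ($c{\left(E,d \right)} = \frac{E + 2142}{d + 3135} = \frac{2142 + E}{3135 + d}$)
$\frac{1}{c{\left(P{\left(-4 \right)},Y{\left(51 \right)} \right)} - 2167479} = \frac{1}{\frac{2142 - -112}{3135 - 35} - 2167479} = \frac{1}{\frac{2142 + 112}{3100} - 2167479} = \frac{1}{\frac{1}{3100} \cdot 2254 - 2167479} = \frac{1}{\frac{1127}{1550} - 2167479} = \frac{1}{- \frac{3359591323}{1550}} = - \frac{1550}{3359591323}$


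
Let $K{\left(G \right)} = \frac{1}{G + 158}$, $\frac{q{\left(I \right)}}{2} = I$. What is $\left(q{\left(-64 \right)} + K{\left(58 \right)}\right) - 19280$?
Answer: $- \frac{4192127}{216} \approx -19408.0$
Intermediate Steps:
$q{\left(I \right)} = 2 I$
$K{\left(G \right)} = \frac{1}{158 + G}$
$\left(q{\left(-64 \right)} + K{\left(58 \right)}\right) - 19280 = \left(2 \left(-64\right) + \frac{1}{158 + 58}\right) - 19280 = \left(-128 + \frac{1}{216}\right) - 19280 = - \frac{27647}{216} - 19280 = - \frac{4192127}{216}$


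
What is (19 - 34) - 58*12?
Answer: -711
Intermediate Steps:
(19 - 34) - 58*12 = -15 - 696 = -711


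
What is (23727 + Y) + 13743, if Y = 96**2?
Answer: 46686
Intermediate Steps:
Y = 9216
(23727 + Y) + 13743 = (23727 + 9216) + 13743 = 32943 + 13743 = 46686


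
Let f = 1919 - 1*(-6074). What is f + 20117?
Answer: 28110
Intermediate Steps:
f = 7993 (f = 1919 + 6074 = 7993)
f + 20117 = 7993 + 20117 = 28110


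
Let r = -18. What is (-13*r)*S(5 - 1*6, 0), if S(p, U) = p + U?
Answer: -234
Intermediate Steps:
S(p, U) = U + p
(-13*r)*S(5 - 1*6, 0) = (-13*(-18))*(0 + (5 - 1*6)) = 234*(0 + (5 - 6)) = 234*(0 - 1) = 234*(-1) = -234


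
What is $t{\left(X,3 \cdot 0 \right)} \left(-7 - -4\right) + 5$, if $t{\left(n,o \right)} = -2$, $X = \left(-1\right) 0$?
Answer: $11$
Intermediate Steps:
$X = 0$
$t{\left(X,3 \cdot 0 \right)} \left(-7 - -4\right) + 5 = - 2 \left(-7 - -4\right) + 5 = - 2 \left(-7 + 4\right) + 5 = \left(-2\right) \left(-3\right) + 5 = 6 + 5 = 11$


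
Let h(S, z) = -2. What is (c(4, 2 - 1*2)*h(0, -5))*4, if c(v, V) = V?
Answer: 0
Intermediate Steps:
(c(4, 2 - 1*2)*h(0, -5))*4 = ((2 - 1*2)*(-2))*4 = ((2 - 2)*(-2))*4 = (0*(-2))*4 = 0*4 = 0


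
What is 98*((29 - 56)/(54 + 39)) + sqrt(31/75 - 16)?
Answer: -882/31 + I*sqrt(3507)/15 ≈ -28.452 + 3.948*I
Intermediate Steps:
98*((29 - 56)/(54 + 39)) + sqrt(31/75 - 16) = 98*(-27/93) + sqrt(31*(1/75) - 16) = 98*(-27*1/93) + sqrt(31/75 - 16) = 98*(-9/31) + sqrt(-1169/75) = -882/31 + I*sqrt(3507)/15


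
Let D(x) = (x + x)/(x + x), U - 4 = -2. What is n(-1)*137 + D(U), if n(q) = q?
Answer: -136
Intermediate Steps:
U = 2 (U = 4 - 2 = 2)
D(x) = 1 (D(x) = (2*x)/((2*x)) = (2*x)*(1/(2*x)) = 1)
n(-1)*137 + D(U) = -1*137 + 1 = -137 + 1 = -136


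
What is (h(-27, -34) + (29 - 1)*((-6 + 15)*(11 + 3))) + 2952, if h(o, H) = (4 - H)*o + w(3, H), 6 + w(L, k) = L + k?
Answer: 5417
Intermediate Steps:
w(L, k) = -6 + L + k (w(L, k) = -6 + (L + k) = -6 + L + k)
h(o, H) = -3 + H + o*(4 - H) (h(o, H) = (4 - H)*o + (-6 + 3 + H) = o*(4 - H) + (-3 + H) = -3 + H + o*(4 - H))
(h(-27, -34) + (29 - 1)*((-6 + 15)*(11 + 3))) + 2952 = ((-3 - 34 + 4*(-27) - 1*(-34)*(-27)) + (29 - 1)*((-6 + 15)*(11 + 3))) + 2952 = ((-3 - 34 - 108 - 918) + 28*(9*14)) + 2952 = (-1063 + 28*126) + 2952 = (-1063 + 3528) + 2952 = 2465 + 2952 = 5417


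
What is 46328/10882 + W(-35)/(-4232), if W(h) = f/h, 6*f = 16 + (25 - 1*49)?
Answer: 2573283319/604440690 ≈ 4.2573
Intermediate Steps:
f = -4/3 (f = (16 + (25 - 1*49))/6 = (16 + (25 - 49))/6 = (16 - 24)/6 = (1/6)*(-8) = -4/3 ≈ -1.3333)
W(h) = -4/(3*h)
46328/10882 + W(-35)/(-4232) = 46328/10882 - 4/3/(-35)/(-4232) = 46328*(1/10882) - 4/3*(-1/35)*(-1/4232) = 23164/5441 + (4/105)*(-1/4232) = 23164/5441 - 1/111090 = 2573283319/604440690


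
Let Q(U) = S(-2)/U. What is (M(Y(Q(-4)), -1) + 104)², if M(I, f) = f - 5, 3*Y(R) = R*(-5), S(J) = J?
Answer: 9604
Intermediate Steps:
Q(U) = -2/U
Y(R) = -5*R/3 (Y(R) = (R*(-5))/3 = (-5*R)/3 = -5*R/3)
M(I, f) = -5 + f
(M(Y(Q(-4)), -1) + 104)² = ((-5 - 1) + 104)² = (-6 + 104)² = 98² = 9604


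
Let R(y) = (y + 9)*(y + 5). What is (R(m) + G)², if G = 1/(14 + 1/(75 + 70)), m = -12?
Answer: 1831497616/4124961 ≈ 444.00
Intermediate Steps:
R(y) = (5 + y)*(9 + y) (R(y) = (9 + y)*(5 + y) = (5 + y)*(9 + y))
G = 145/2031 (G = 1/(14 + 1/145) = 1/(2031/145) = 145/2031 ≈ 0.071393)
(R(m) + G)² = ((45 + (-12)² + 14*(-12)) + 145/2031)² = ((45 + 144 - 168) + 145/2031)² = (21 + 145/2031)² = (42796/2031)² = 1831497616/4124961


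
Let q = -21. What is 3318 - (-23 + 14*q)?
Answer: 3635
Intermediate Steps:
3318 - (-23 + 14*q) = 3318 - (-23 + 14*(-21)) = 3318 - (-23 - 294) = 3318 - 1*(-317) = 3318 + 317 = 3635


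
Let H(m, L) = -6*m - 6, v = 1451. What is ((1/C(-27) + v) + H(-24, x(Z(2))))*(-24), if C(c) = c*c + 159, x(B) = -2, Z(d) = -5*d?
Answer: -1411033/37 ≈ -38136.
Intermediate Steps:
H(m, L) = -6 - 6*m
C(c) = 159 + c² (C(c) = c² + 159 = 159 + c²)
((1/C(-27) + v) + H(-24, x(Z(2))))*(-24) = ((1/(159 + (-27)²) + 1451) + (-6 - 6*(-24)))*(-24) = ((1/(159 + 729) + 1451) + (-6 + 144))*(-24) = ((1/888 + 1451) + 138)*(-24) = (1288489/888 + 138)*(-24) = (1411033/888)*(-24) = -1411033/37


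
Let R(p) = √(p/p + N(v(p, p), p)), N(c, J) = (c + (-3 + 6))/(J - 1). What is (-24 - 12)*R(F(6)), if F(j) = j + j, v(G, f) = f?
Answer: -36*√286/11 ≈ -55.347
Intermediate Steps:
N(c, J) = (3 + c)/(-1 + J) (N(c, J) = (c + 3)/(-1 + J) = (3 + c)/(-1 + J))
F(j) = 2*j
R(p) = √(1 + (3 + p)/(-1 + p)) (R(p) = √(p/p + (3 + p)/(-1 + p)) = √(1 + (3 + p)/(-1 + p)))
(-24 - 12)*R(F(6)) = (-24 - 12)*(√2*√((1 + 2*6)/(-1 + 2*6))) = -36*√2*√((1 + 12)/(-1 + 12)) = -36*√2*√(13/11) = -36*√2*√143/11 = -36*√286/11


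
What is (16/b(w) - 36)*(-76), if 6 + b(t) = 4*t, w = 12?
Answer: 56848/21 ≈ 2707.0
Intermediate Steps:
b(t) = -6 + 4*t
(16/b(w) - 36)*(-76) = (16/(-6 + 4*12) - 36)*(-76) = (16/(-6 + 48) - 36)*(-76) = (16/42 - 36)*(-76) = (16*(1/42) - 36)*(-76) = (8/21 - 36)*(-76) = -748/21*(-76) = 56848/21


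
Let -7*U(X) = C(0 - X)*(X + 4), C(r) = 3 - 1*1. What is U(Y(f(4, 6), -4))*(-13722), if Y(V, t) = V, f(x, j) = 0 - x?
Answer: 0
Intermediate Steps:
f(x, j) = -x
C(r) = 2 (C(r) = 3 - 1 = 2)
U(X) = -8/7 - 2*X/7 (U(X) = -2*(X + 4)/7 = -2*(4 + X)/7 = -(8 + 2*X)/7 = -8/7 - 2*X/7)
U(Y(f(4, 6), -4))*(-13722) = (-8/7 - (-2)*4/7)*(-13722) = (-8/7 - 2/7*(-4))*(-13722) = (-8/7 + 8/7)*(-13722) = 0*(-13722) = 0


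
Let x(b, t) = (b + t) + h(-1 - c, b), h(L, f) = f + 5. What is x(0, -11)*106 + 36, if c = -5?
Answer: -600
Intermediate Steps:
h(L, f) = 5 + f
x(b, t) = 5 + t + 2*b (x(b, t) = (b + t) + (5 + b) = 5 + t + 2*b)
x(0, -11)*106 + 36 = (5 - 11 + 2*0)*106 + 36 = (5 - 11 + 0)*106 + 36 = -6*106 + 36 = -636 + 36 = -600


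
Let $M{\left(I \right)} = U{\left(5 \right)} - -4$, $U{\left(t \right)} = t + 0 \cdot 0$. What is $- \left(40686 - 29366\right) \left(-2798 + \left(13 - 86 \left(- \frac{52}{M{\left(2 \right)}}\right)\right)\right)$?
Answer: $\frac{233112760}{9} \approx 2.5901 \cdot 10^{7}$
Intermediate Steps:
$U{\left(t \right)} = t$ ($U{\left(t \right)} = t + 0 = t$)
$M{\left(I \right)} = 9$ ($M{\left(I \right)} = 5 - -4 = 5 + 4 = 9$)
$- \left(40686 - 29366\right) \left(-2798 + \left(13 - 86 \left(- \frac{52}{M{\left(2 \right)}}\right)\right)\right) = - \left(40686 - 29366\right) \left(-2798 - \left(-13 + 86 \left(- \frac{52}{9}\right)\right)\right) = - 11320 \left(-2798 - \left(-13 + 86 \left(\left(-52\right) \frac{1}{9}\right)\right)\right) = - 11320 \left(-2798 + \left(13 - - \frac{4472}{9}\right)\right) = - 11320 \left(-2798 + \left(13 + \frac{4472}{9}\right)\right) = - 11320 \left(-2798 + \frac{4589}{9}\right) = - \frac{11320 \left(-20593\right)}{9} = \left(-1\right) \left(- \frac{233112760}{9}\right) = \frac{233112760}{9}$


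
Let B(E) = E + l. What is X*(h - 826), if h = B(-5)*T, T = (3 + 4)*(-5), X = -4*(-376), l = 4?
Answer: -1189664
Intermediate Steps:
X = 1504
B(E) = 4 + E (B(E) = E + 4 = 4 + E)
T = -35 (T = 7*(-5) = -35)
h = 35 (h = (4 - 5)*(-35) = -1*(-35) = 35)
X*(h - 826) = 1504*(35 - 826) = 1504*(-791) = -1189664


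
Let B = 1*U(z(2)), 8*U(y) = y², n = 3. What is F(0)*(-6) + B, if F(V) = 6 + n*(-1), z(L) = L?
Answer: -35/2 ≈ -17.500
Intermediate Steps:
U(y) = y²/8
F(V) = 3 (F(V) = 6 + 3*(-1) = 6 - 3 = 3)
B = ½ (B = 1*((⅛)*2²) = 1*((⅛)*4) = 1*(½) = ½ ≈ 0.50000)
F(0)*(-6) + B = 3*(-6) + ½ = -18 + ½ = -35/2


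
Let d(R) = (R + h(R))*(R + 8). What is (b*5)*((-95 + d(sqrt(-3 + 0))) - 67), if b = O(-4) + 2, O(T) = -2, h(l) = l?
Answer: 0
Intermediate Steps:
b = 0 (b = -2 + 2 = 0)
d(R) = 2*R*(8 + R) (d(R) = (R + R)*(R + 8) = (2*R)*(8 + R) = 2*R*(8 + R))
(b*5)*((-95 + d(sqrt(-3 + 0))) - 67) = (0*5)*((-95 + 2*sqrt(-3 + 0)*(8 + sqrt(-3 + 0))) - 67) = 0*((-95 + 2*sqrt(-3)*(8 + sqrt(-3))) - 67) = 0*((-95 + 2*(I*sqrt(3))*(8 + I*sqrt(3))) - 67) = 0*((-95 + 2*I*sqrt(3)*(8 + I*sqrt(3))) - 67) = 0*(-162 + 2*I*sqrt(3)*(8 + I*sqrt(3))) = 0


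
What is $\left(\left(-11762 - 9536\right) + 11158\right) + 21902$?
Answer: $11762$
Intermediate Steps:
$\left(\left(-11762 - 9536\right) + 11158\right) + 21902 = \left(-21298 + 11158\right) + 21902 = -10140 + 21902 = 11762$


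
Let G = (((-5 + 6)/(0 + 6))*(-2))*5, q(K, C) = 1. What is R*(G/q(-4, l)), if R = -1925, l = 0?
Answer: 9625/3 ≈ 3208.3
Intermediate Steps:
G = -5/3 (G = ((1/6)*(-2))*5 = -1/3*5 = -5/3 ≈ -1.6667)
R*(G/q(-4, l)) = -(-9625)/(3*1) = -(-9625)/3 = -1925*(-5/3) = 9625/3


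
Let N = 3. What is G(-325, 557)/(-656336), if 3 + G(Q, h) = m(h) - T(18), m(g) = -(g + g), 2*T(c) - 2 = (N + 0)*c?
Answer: 1145/656336 ≈ 0.0017445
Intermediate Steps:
T(c) = 1 + 3*c/2 (T(c) = 1 + ((3 + 0)*c)/2 = 1 + (3*c)/2 = 1 + 3*c/2)
m(g) = -2*g
G(Q, h) = -31 - 2*h (G(Q, h) = -3 + (-2*h - (1 + (3/2)*18)) = -3 + (-2*h - (1 + 27)) = -3 + (-2*h - 1*28) = -3 + (-2*h - 28) = -3 + (-28 - 2*h) = -31 - 2*h)
G(-325, 557)/(-656336) = (-31 - 2*557)/(-656336) = (-31 - 1114)*(-1/656336) = -1145*(-1/656336) = 1145/656336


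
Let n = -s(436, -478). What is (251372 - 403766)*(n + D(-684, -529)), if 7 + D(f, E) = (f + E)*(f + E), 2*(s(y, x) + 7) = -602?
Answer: -224273677980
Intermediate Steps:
s(y, x) = -308 (s(y, x) = -7 + (1/2)*(-602) = -7 - 301 = -308)
n = 308 (n = -1*(-308) = 308)
D(f, E) = -7 + (E + f)**2 (D(f, E) = -7 + (f + E)*(f + E) = -7 + (E + f)*(E + f) = -7 + (E + f)**2)
(251372 - 403766)*(n + D(-684, -529)) = (251372 - 403766)*(308 + (-7 + (-529 - 684)**2)) = -152394*(308 + (-7 + (-1213)**2)) = -152394*(308 + (-7 + 1471369)) = -152394*(308 + 1471362) = -152394*1471670 = -224273677980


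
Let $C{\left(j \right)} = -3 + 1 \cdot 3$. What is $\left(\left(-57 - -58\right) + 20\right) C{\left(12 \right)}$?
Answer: $0$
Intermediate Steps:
$C{\left(j \right)} = 0$ ($C{\left(j \right)} = -3 + 3 = 0$)
$\left(\left(-57 - -58\right) + 20\right) C{\left(12 \right)} = \left(\left(-57 - -58\right) + 20\right) 0 = \left(\left(-57 + 58\right) + 20\right) 0 = \left(1 + 20\right) 0 = 21 \cdot 0 = 0$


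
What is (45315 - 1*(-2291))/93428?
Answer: 23803/46714 ≈ 0.50955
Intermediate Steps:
(45315 - 1*(-2291))/93428 = (45315 + 2291)*(1/93428) = 47606*(1/93428) = 23803/46714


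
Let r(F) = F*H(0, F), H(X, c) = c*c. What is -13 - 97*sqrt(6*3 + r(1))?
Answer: -13 - 97*sqrt(19) ≈ -435.81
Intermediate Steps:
H(X, c) = c**2
r(F) = F**3 (r(F) = F*F**2 = F**3)
-13 - 97*sqrt(6*3 + r(1)) = -13 - 97*sqrt(6*3 + 1**3) = -13 - 97*sqrt(18 + 1) = -13 - 97*sqrt(19)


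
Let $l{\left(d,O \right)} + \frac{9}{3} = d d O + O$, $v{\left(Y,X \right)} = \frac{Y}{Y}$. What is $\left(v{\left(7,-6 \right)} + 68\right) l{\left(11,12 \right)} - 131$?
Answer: $100678$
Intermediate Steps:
$v{\left(Y,X \right)} = 1$
$l{\left(d,O \right)} = -3 + O + O d^{2}$ ($l{\left(d,O \right)} = -3 + \left(d d O + O\right) = -3 + \left(d^{2} O + O\right) = -3 + \left(O d^{2} + O\right) = -3 + \left(O + O d^{2}\right) = -3 + O + O d^{2}$)
$\left(v{\left(7,-6 \right)} + 68\right) l{\left(11,12 \right)} - 131 = \left(1 + 68\right) \left(-3 + 12 + 12 \cdot 11^{2}\right) - 131 = 69 \left(-3 + 12 + 12 \cdot 121\right) - 131 = 69 \left(-3 + 12 + 1452\right) - 131 = 69 \cdot 1461 - 131 = 100809 - 131 = 100678$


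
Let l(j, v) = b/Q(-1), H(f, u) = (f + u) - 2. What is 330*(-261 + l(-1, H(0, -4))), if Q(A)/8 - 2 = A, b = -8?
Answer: -86460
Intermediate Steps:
Q(A) = 16 + 8*A
H(f, u) = -2 + f + u
l(j, v) = -1 (l(j, v) = -8/(16 + 8*(-1)) = -8/(16 - 8) = -8/8 = -8*1/8 = -1)
330*(-261 + l(-1, H(0, -4))) = 330*(-261 - 1) = 330*(-262) = -86460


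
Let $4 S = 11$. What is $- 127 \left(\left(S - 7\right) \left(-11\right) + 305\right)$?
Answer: $- \frac{178689}{4} \approx -44672.0$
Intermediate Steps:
$S = \frac{11}{4}$ ($S = \frac{1}{4} \cdot 11 = \frac{11}{4} \approx 2.75$)
$- 127 \left(\left(S - 7\right) \left(-11\right) + 305\right) = - 127 \left(\left(\frac{11}{4} - 7\right) \left(-11\right) + 305\right) = - 127 \left(\left(- \frac{17}{4}\right) \left(-11\right) + 305\right) = - 127 \left(\frac{187}{4} + 305\right) = \left(-127\right) \frac{1407}{4} = - \frac{178689}{4}$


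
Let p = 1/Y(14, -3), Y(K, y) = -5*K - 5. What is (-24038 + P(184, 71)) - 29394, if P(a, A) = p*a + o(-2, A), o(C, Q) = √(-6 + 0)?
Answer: -4007584/75 + I*√6 ≈ -53434.0 + 2.4495*I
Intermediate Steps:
Y(K, y) = -5 - 5*K
o(C, Q) = I*√6 (o(C, Q) = √(-6) = I*√6)
p = -1/75 (p = 1/(-5 - 5*14) = 1/(-5 - 70) = 1/(-75) = -1/75 ≈ -0.013333)
P(a, A) = -a/75 + I*√6
(-24038 + P(184, 71)) - 29394 = (-24038 + (-1/75*184 + I*√6)) - 29394 = (-24038 + (-184/75 + I*√6)) - 29394 = (-1803034/75 + I*√6) - 29394 = -4007584/75 + I*√6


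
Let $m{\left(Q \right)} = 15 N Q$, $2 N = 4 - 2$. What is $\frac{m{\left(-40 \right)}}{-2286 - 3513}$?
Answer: $\frac{200}{1933} \approx 0.10347$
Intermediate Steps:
$N = 1$ ($N = \frac{4 - 2}{2} = \frac{1}{2} \cdot 2 = 1$)
$m{\left(Q \right)} = 15 Q$ ($m{\left(Q \right)} = 15 \cdot 1 Q = 15 Q$)
$\frac{m{\left(-40 \right)}}{-2286 - 3513} = \frac{15 \left(-40\right)}{-2286 - 3513} = - \frac{600}{-5799} = \left(-600\right) \left(- \frac{1}{5799}\right) = \frac{200}{1933}$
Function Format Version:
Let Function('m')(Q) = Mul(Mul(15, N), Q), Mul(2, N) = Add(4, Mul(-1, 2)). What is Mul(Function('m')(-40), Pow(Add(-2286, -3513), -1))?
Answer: Rational(200, 1933) ≈ 0.10347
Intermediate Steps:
N = 1 (N = Mul(Rational(1, 2), Add(4, Mul(-1, 2))) = Mul(Rational(1, 2), Add(4, -2)) = Mul(Rational(1, 2), 2) = 1)
Function('m')(Q) = Mul(15, Q) (Function('m')(Q) = Mul(Mul(15, 1), Q) = Mul(15, Q))
Mul(Function('m')(-40), Pow(Add(-2286, -3513), -1)) = Mul(Mul(15, -40), Pow(Add(-2286, -3513), -1)) = Mul(-600, Pow(-5799, -1)) = Mul(-600, Rational(-1, 5799)) = Rational(200, 1933)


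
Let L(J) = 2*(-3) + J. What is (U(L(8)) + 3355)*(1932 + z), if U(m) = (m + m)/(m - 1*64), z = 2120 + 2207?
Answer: 650954777/31 ≈ 2.0999e+7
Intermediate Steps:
L(J) = -6 + J
z = 4327
U(m) = 2*m/(-64 + m) (U(m) = (2*m)/(m - 64) = (2*m)/(-64 + m) = 2*m/(-64 + m))
(U(L(8)) + 3355)*(1932 + z) = (2*(-6 + 8)/(-64 + (-6 + 8)) + 3355)*(1932 + 4327) = (2*2/(-64 + 2) + 3355)*6259 = (2*2/(-62) + 3355)*6259 = (2*2*(-1/62) + 3355)*6259 = (-2/31 + 3355)*6259 = (104003/31)*6259 = 650954777/31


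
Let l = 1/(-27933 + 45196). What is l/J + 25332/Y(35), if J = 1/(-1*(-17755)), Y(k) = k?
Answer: 437927741/604205 ≈ 724.80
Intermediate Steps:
l = 1/17263 ≈ 5.7927e-5
J = 1/17755 ≈ 5.6322e-5
l/J + 25332/Y(35) = 1/(17263*(1/17755)) + 25332/35 = (1/17263)*17755 + 25332*(1/35) = 17755/17263 + 25332/35 = 437927741/604205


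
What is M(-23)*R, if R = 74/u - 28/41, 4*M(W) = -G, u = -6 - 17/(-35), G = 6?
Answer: 167391/7913 ≈ 21.154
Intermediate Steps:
u = -193/35 (u = -6 - 17*(-1/35) = -6 + 17/35 = -193/35 ≈ -5.5143)
M(W) = -3/2 (M(W) = (-1*6)/4 = (¼)*(-6) = -3/2)
R = -111594/7913 (R = 74/(-193/35) - 28/41 = 74*(-35/193) - 28*1/41 = -2590/193 - 28/41 = -111594/7913 ≈ -14.103)
M(-23)*R = -3/2*(-111594/7913) = 167391/7913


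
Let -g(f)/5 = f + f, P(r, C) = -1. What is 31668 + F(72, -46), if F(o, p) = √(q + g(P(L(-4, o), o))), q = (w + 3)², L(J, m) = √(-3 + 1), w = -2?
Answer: 31668 + √11 ≈ 31671.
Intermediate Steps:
L(J, m) = I*√2 (L(J, m) = √(-2) = I*√2)
g(f) = -10*f (g(f) = -5*(f + f) = -10*f)
q = 1 (q = (-2 + 3)² = 1² = 1)
F(o, p) = √11 (F(o, p) = √(1 - 10*(-1)) = √(1 + 10) = √11)
31668 + F(72, -46) = 31668 + √11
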